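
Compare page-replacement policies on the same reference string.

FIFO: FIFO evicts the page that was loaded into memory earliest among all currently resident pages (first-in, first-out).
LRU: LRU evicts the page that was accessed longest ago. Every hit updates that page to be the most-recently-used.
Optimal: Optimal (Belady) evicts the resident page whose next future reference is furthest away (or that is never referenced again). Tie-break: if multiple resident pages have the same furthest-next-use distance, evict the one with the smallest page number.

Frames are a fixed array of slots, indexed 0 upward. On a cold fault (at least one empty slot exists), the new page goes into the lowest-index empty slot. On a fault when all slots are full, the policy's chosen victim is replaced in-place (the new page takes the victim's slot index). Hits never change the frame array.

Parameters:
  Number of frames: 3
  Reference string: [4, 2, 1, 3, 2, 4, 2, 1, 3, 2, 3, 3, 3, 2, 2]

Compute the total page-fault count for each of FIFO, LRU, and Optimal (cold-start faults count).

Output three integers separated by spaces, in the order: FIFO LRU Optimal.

--- FIFO ---
  step 0: ref 4 -> FAULT, frames=[4,-,-] (faults so far: 1)
  step 1: ref 2 -> FAULT, frames=[4,2,-] (faults so far: 2)
  step 2: ref 1 -> FAULT, frames=[4,2,1] (faults so far: 3)
  step 3: ref 3 -> FAULT, evict 4, frames=[3,2,1] (faults so far: 4)
  step 4: ref 2 -> HIT, frames=[3,2,1] (faults so far: 4)
  step 5: ref 4 -> FAULT, evict 2, frames=[3,4,1] (faults so far: 5)
  step 6: ref 2 -> FAULT, evict 1, frames=[3,4,2] (faults so far: 6)
  step 7: ref 1 -> FAULT, evict 3, frames=[1,4,2] (faults so far: 7)
  step 8: ref 3 -> FAULT, evict 4, frames=[1,3,2] (faults so far: 8)
  step 9: ref 2 -> HIT, frames=[1,3,2] (faults so far: 8)
  step 10: ref 3 -> HIT, frames=[1,3,2] (faults so far: 8)
  step 11: ref 3 -> HIT, frames=[1,3,2] (faults so far: 8)
  step 12: ref 3 -> HIT, frames=[1,3,2] (faults so far: 8)
  step 13: ref 2 -> HIT, frames=[1,3,2] (faults so far: 8)
  step 14: ref 2 -> HIT, frames=[1,3,2] (faults so far: 8)
  FIFO total faults: 8
--- LRU ---
  step 0: ref 4 -> FAULT, frames=[4,-,-] (faults so far: 1)
  step 1: ref 2 -> FAULT, frames=[4,2,-] (faults so far: 2)
  step 2: ref 1 -> FAULT, frames=[4,2,1] (faults so far: 3)
  step 3: ref 3 -> FAULT, evict 4, frames=[3,2,1] (faults so far: 4)
  step 4: ref 2 -> HIT, frames=[3,2,1] (faults so far: 4)
  step 5: ref 4 -> FAULT, evict 1, frames=[3,2,4] (faults so far: 5)
  step 6: ref 2 -> HIT, frames=[3,2,4] (faults so far: 5)
  step 7: ref 1 -> FAULT, evict 3, frames=[1,2,4] (faults so far: 6)
  step 8: ref 3 -> FAULT, evict 4, frames=[1,2,3] (faults so far: 7)
  step 9: ref 2 -> HIT, frames=[1,2,3] (faults so far: 7)
  step 10: ref 3 -> HIT, frames=[1,2,3] (faults so far: 7)
  step 11: ref 3 -> HIT, frames=[1,2,3] (faults so far: 7)
  step 12: ref 3 -> HIT, frames=[1,2,3] (faults so far: 7)
  step 13: ref 2 -> HIT, frames=[1,2,3] (faults so far: 7)
  step 14: ref 2 -> HIT, frames=[1,2,3] (faults so far: 7)
  LRU total faults: 7
--- Optimal ---
  step 0: ref 4 -> FAULT, frames=[4,-,-] (faults so far: 1)
  step 1: ref 2 -> FAULT, frames=[4,2,-] (faults so far: 2)
  step 2: ref 1 -> FAULT, frames=[4,2,1] (faults so far: 3)
  step 3: ref 3 -> FAULT, evict 1, frames=[4,2,3] (faults so far: 4)
  step 4: ref 2 -> HIT, frames=[4,2,3] (faults so far: 4)
  step 5: ref 4 -> HIT, frames=[4,2,3] (faults so far: 4)
  step 6: ref 2 -> HIT, frames=[4,2,3] (faults so far: 4)
  step 7: ref 1 -> FAULT, evict 4, frames=[1,2,3] (faults so far: 5)
  step 8: ref 3 -> HIT, frames=[1,2,3] (faults so far: 5)
  step 9: ref 2 -> HIT, frames=[1,2,3] (faults so far: 5)
  step 10: ref 3 -> HIT, frames=[1,2,3] (faults so far: 5)
  step 11: ref 3 -> HIT, frames=[1,2,3] (faults so far: 5)
  step 12: ref 3 -> HIT, frames=[1,2,3] (faults so far: 5)
  step 13: ref 2 -> HIT, frames=[1,2,3] (faults so far: 5)
  step 14: ref 2 -> HIT, frames=[1,2,3] (faults so far: 5)
  Optimal total faults: 5

Answer: 8 7 5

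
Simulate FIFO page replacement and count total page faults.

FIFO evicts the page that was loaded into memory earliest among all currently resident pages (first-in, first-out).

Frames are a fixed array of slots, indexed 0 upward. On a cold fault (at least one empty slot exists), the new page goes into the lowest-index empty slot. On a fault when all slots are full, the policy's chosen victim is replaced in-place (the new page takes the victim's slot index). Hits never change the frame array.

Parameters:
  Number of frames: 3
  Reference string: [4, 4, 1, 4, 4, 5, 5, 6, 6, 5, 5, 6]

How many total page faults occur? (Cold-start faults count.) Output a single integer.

Step 0: ref 4 → FAULT, frames=[4,-,-]
Step 1: ref 4 → HIT, frames=[4,-,-]
Step 2: ref 1 → FAULT, frames=[4,1,-]
Step 3: ref 4 → HIT, frames=[4,1,-]
Step 4: ref 4 → HIT, frames=[4,1,-]
Step 5: ref 5 → FAULT, frames=[4,1,5]
Step 6: ref 5 → HIT, frames=[4,1,5]
Step 7: ref 6 → FAULT (evict 4), frames=[6,1,5]
Step 8: ref 6 → HIT, frames=[6,1,5]
Step 9: ref 5 → HIT, frames=[6,1,5]
Step 10: ref 5 → HIT, frames=[6,1,5]
Step 11: ref 6 → HIT, frames=[6,1,5]
Total faults: 4

Answer: 4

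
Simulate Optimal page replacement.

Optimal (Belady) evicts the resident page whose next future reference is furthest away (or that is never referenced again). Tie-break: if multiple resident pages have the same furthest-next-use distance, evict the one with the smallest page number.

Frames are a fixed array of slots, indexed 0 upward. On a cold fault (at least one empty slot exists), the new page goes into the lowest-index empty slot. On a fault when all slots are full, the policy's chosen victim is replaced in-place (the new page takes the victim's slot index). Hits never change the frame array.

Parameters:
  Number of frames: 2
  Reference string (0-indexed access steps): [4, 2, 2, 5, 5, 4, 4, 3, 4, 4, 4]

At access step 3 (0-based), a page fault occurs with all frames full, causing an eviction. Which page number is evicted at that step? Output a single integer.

Answer: 2

Derivation:
Step 0: ref 4 -> FAULT, frames=[4,-]
Step 1: ref 2 -> FAULT, frames=[4,2]
Step 2: ref 2 -> HIT, frames=[4,2]
Step 3: ref 5 -> FAULT, evict 2, frames=[4,5]
At step 3: evicted page 2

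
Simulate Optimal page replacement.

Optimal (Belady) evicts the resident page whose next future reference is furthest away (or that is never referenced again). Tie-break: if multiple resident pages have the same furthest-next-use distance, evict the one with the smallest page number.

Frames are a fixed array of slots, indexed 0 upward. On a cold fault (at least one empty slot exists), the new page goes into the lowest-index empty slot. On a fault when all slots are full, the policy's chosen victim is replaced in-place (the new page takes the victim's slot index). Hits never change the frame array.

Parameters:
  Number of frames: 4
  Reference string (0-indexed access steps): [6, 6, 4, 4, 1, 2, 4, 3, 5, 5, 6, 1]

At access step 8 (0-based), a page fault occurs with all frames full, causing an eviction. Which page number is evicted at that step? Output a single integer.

Answer: 3

Derivation:
Step 0: ref 6 -> FAULT, frames=[6,-,-,-]
Step 1: ref 6 -> HIT, frames=[6,-,-,-]
Step 2: ref 4 -> FAULT, frames=[6,4,-,-]
Step 3: ref 4 -> HIT, frames=[6,4,-,-]
Step 4: ref 1 -> FAULT, frames=[6,4,1,-]
Step 5: ref 2 -> FAULT, frames=[6,4,1,2]
Step 6: ref 4 -> HIT, frames=[6,4,1,2]
Step 7: ref 3 -> FAULT, evict 2, frames=[6,4,1,3]
Step 8: ref 5 -> FAULT, evict 3, frames=[6,4,1,5]
At step 8: evicted page 3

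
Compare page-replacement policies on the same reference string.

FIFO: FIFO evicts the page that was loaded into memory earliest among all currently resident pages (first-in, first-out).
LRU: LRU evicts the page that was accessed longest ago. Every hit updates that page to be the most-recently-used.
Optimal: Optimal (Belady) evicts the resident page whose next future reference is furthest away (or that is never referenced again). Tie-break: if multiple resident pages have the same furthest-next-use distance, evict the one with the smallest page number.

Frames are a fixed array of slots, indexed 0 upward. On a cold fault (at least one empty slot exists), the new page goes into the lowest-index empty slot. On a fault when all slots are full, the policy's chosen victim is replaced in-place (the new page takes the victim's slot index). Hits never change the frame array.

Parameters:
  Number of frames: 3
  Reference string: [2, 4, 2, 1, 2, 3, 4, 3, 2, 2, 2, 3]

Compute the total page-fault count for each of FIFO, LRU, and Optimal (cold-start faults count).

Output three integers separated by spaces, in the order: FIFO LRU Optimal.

--- FIFO ---
  step 0: ref 2 -> FAULT, frames=[2,-,-] (faults so far: 1)
  step 1: ref 4 -> FAULT, frames=[2,4,-] (faults so far: 2)
  step 2: ref 2 -> HIT, frames=[2,4,-] (faults so far: 2)
  step 3: ref 1 -> FAULT, frames=[2,4,1] (faults so far: 3)
  step 4: ref 2 -> HIT, frames=[2,4,1] (faults so far: 3)
  step 5: ref 3 -> FAULT, evict 2, frames=[3,4,1] (faults so far: 4)
  step 6: ref 4 -> HIT, frames=[3,4,1] (faults so far: 4)
  step 7: ref 3 -> HIT, frames=[3,4,1] (faults so far: 4)
  step 8: ref 2 -> FAULT, evict 4, frames=[3,2,1] (faults so far: 5)
  step 9: ref 2 -> HIT, frames=[3,2,1] (faults so far: 5)
  step 10: ref 2 -> HIT, frames=[3,2,1] (faults so far: 5)
  step 11: ref 3 -> HIT, frames=[3,2,1] (faults so far: 5)
  FIFO total faults: 5
--- LRU ---
  step 0: ref 2 -> FAULT, frames=[2,-,-] (faults so far: 1)
  step 1: ref 4 -> FAULT, frames=[2,4,-] (faults so far: 2)
  step 2: ref 2 -> HIT, frames=[2,4,-] (faults so far: 2)
  step 3: ref 1 -> FAULT, frames=[2,4,1] (faults so far: 3)
  step 4: ref 2 -> HIT, frames=[2,4,1] (faults so far: 3)
  step 5: ref 3 -> FAULT, evict 4, frames=[2,3,1] (faults so far: 4)
  step 6: ref 4 -> FAULT, evict 1, frames=[2,3,4] (faults so far: 5)
  step 7: ref 3 -> HIT, frames=[2,3,4] (faults so far: 5)
  step 8: ref 2 -> HIT, frames=[2,3,4] (faults so far: 5)
  step 9: ref 2 -> HIT, frames=[2,3,4] (faults so far: 5)
  step 10: ref 2 -> HIT, frames=[2,3,4] (faults so far: 5)
  step 11: ref 3 -> HIT, frames=[2,3,4] (faults so far: 5)
  LRU total faults: 5
--- Optimal ---
  step 0: ref 2 -> FAULT, frames=[2,-,-] (faults so far: 1)
  step 1: ref 4 -> FAULT, frames=[2,4,-] (faults so far: 2)
  step 2: ref 2 -> HIT, frames=[2,4,-] (faults so far: 2)
  step 3: ref 1 -> FAULT, frames=[2,4,1] (faults so far: 3)
  step 4: ref 2 -> HIT, frames=[2,4,1] (faults so far: 3)
  step 5: ref 3 -> FAULT, evict 1, frames=[2,4,3] (faults so far: 4)
  step 6: ref 4 -> HIT, frames=[2,4,3] (faults so far: 4)
  step 7: ref 3 -> HIT, frames=[2,4,3] (faults so far: 4)
  step 8: ref 2 -> HIT, frames=[2,4,3] (faults so far: 4)
  step 9: ref 2 -> HIT, frames=[2,4,3] (faults so far: 4)
  step 10: ref 2 -> HIT, frames=[2,4,3] (faults so far: 4)
  step 11: ref 3 -> HIT, frames=[2,4,3] (faults so far: 4)
  Optimal total faults: 4

Answer: 5 5 4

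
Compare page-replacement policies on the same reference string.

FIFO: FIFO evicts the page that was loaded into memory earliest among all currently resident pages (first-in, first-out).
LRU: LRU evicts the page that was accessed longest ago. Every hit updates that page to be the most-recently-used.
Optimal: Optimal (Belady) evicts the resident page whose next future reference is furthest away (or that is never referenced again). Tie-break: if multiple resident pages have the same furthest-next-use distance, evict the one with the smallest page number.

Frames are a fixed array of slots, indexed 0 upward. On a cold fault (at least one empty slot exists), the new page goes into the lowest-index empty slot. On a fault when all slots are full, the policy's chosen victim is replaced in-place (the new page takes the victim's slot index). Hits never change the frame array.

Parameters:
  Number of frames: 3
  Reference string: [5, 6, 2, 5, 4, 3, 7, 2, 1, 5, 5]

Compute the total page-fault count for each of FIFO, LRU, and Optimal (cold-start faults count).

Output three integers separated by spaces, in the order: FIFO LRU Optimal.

--- FIFO ---
  step 0: ref 5 -> FAULT, frames=[5,-,-] (faults so far: 1)
  step 1: ref 6 -> FAULT, frames=[5,6,-] (faults so far: 2)
  step 2: ref 2 -> FAULT, frames=[5,6,2] (faults so far: 3)
  step 3: ref 5 -> HIT, frames=[5,6,2] (faults so far: 3)
  step 4: ref 4 -> FAULT, evict 5, frames=[4,6,2] (faults so far: 4)
  step 5: ref 3 -> FAULT, evict 6, frames=[4,3,2] (faults so far: 5)
  step 6: ref 7 -> FAULT, evict 2, frames=[4,3,7] (faults so far: 6)
  step 7: ref 2 -> FAULT, evict 4, frames=[2,3,7] (faults so far: 7)
  step 8: ref 1 -> FAULT, evict 3, frames=[2,1,7] (faults so far: 8)
  step 9: ref 5 -> FAULT, evict 7, frames=[2,1,5] (faults so far: 9)
  step 10: ref 5 -> HIT, frames=[2,1,5] (faults so far: 9)
  FIFO total faults: 9
--- LRU ---
  step 0: ref 5 -> FAULT, frames=[5,-,-] (faults so far: 1)
  step 1: ref 6 -> FAULT, frames=[5,6,-] (faults so far: 2)
  step 2: ref 2 -> FAULT, frames=[5,6,2] (faults so far: 3)
  step 3: ref 5 -> HIT, frames=[5,6,2] (faults so far: 3)
  step 4: ref 4 -> FAULT, evict 6, frames=[5,4,2] (faults so far: 4)
  step 5: ref 3 -> FAULT, evict 2, frames=[5,4,3] (faults so far: 5)
  step 6: ref 7 -> FAULT, evict 5, frames=[7,4,3] (faults so far: 6)
  step 7: ref 2 -> FAULT, evict 4, frames=[7,2,3] (faults so far: 7)
  step 8: ref 1 -> FAULT, evict 3, frames=[7,2,1] (faults so far: 8)
  step 9: ref 5 -> FAULT, evict 7, frames=[5,2,1] (faults so far: 9)
  step 10: ref 5 -> HIT, frames=[5,2,1] (faults so far: 9)
  LRU total faults: 9
--- Optimal ---
  step 0: ref 5 -> FAULT, frames=[5,-,-] (faults so far: 1)
  step 1: ref 6 -> FAULT, frames=[5,6,-] (faults so far: 2)
  step 2: ref 2 -> FAULT, frames=[5,6,2] (faults so far: 3)
  step 3: ref 5 -> HIT, frames=[5,6,2] (faults so far: 3)
  step 4: ref 4 -> FAULT, evict 6, frames=[5,4,2] (faults so far: 4)
  step 5: ref 3 -> FAULT, evict 4, frames=[5,3,2] (faults so far: 5)
  step 6: ref 7 -> FAULT, evict 3, frames=[5,7,2] (faults so far: 6)
  step 7: ref 2 -> HIT, frames=[5,7,2] (faults so far: 6)
  step 8: ref 1 -> FAULT, evict 2, frames=[5,7,1] (faults so far: 7)
  step 9: ref 5 -> HIT, frames=[5,7,1] (faults so far: 7)
  step 10: ref 5 -> HIT, frames=[5,7,1] (faults so far: 7)
  Optimal total faults: 7

Answer: 9 9 7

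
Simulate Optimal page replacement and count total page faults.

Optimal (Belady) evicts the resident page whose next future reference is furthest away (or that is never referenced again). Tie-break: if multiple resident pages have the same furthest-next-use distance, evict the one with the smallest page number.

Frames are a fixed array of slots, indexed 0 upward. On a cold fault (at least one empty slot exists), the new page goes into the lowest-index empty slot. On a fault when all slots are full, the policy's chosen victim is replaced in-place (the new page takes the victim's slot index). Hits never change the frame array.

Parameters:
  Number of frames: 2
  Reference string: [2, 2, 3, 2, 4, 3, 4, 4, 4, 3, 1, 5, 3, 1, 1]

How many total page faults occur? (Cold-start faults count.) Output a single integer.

Step 0: ref 2 → FAULT, frames=[2,-]
Step 1: ref 2 → HIT, frames=[2,-]
Step 2: ref 3 → FAULT, frames=[2,3]
Step 3: ref 2 → HIT, frames=[2,3]
Step 4: ref 4 → FAULT (evict 2), frames=[4,3]
Step 5: ref 3 → HIT, frames=[4,3]
Step 6: ref 4 → HIT, frames=[4,3]
Step 7: ref 4 → HIT, frames=[4,3]
Step 8: ref 4 → HIT, frames=[4,3]
Step 9: ref 3 → HIT, frames=[4,3]
Step 10: ref 1 → FAULT (evict 4), frames=[1,3]
Step 11: ref 5 → FAULT (evict 1), frames=[5,3]
Step 12: ref 3 → HIT, frames=[5,3]
Step 13: ref 1 → FAULT (evict 3), frames=[5,1]
Step 14: ref 1 → HIT, frames=[5,1]
Total faults: 6

Answer: 6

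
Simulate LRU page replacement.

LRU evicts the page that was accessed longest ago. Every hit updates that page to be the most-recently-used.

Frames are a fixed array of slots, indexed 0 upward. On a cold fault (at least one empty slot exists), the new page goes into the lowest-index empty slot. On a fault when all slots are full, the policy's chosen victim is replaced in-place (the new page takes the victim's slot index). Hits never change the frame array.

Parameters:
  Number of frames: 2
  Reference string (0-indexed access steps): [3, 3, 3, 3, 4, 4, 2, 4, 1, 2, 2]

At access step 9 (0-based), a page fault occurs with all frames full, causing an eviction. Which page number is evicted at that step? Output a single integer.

Step 0: ref 3 -> FAULT, frames=[3,-]
Step 1: ref 3 -> HIT, frames=[3,-]
Step 2: ref 3 -> HIT, frames=[3,-]
Step 3: ref 3 -> HIT, frames=[3,-]
Step 4: ref 4 -> FAULT, frames=[3,4]
Step 5: ref 4 -> HIT, frames=[3,4]
Step 6: ref 2 -> FAULT, evict 3, frames=[2,4]
Step 7: ref 4 -> HIT, frames=[2,4]
Step 8: ref 1 -> FAULT, evict 2, frames=[1,4]
Step 9: ref 2 -> FAULT, evict 4, frames=[1,2]
At step 9: evicted page 4

Answer: 4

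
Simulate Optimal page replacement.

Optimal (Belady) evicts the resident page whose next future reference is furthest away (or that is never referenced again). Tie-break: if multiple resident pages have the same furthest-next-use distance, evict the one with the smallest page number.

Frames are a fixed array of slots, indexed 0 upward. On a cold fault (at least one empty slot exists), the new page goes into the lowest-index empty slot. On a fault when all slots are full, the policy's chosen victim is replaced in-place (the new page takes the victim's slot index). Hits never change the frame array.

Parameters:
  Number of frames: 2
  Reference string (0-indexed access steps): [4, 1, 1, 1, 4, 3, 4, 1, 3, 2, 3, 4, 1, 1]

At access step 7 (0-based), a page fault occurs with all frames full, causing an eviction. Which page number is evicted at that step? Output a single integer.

Step 0: ref 4 -> FAULT, frames=[4,-]
Step 1: ref 1 -> FAULT, frames=[4,1]
Step 2: ref 1 -> HIT, frames=[4,1]
Step 3: ref 1 -> HIT, frames=[4,1]
Step 4: ref 4 -> HIT, frames=[4,1]
Step 5: ref 3 -> FAULT, evict 1, frames=[4,3]
Step 6: ref 4 -> HIT, frames=[4,3]
Step 7: ref 1 -> FAULT, evict 4, frames=[1,3]
At step 7: evicted page 4

Answer: 4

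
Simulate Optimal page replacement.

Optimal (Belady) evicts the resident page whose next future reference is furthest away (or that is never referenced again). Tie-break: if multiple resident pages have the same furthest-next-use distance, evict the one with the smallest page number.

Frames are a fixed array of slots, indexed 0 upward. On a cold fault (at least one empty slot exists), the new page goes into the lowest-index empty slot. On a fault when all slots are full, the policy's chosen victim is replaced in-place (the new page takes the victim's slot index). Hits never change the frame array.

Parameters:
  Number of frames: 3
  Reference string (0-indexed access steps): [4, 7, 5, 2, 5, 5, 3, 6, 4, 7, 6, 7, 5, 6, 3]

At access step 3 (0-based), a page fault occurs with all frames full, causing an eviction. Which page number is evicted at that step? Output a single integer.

Step 0: ref 4 -> FAULT, frames=[4,-,-]
Step 1: ref 7 -> FAULT, frames=[4,7,-]
Step 2: ref 5 -> FAULT, frames=[4,7,5]
Step 3: ref 2 -> FAULT, evict 7, frames=[4,2,5]
At step 3: evicted page 7

Answer: 7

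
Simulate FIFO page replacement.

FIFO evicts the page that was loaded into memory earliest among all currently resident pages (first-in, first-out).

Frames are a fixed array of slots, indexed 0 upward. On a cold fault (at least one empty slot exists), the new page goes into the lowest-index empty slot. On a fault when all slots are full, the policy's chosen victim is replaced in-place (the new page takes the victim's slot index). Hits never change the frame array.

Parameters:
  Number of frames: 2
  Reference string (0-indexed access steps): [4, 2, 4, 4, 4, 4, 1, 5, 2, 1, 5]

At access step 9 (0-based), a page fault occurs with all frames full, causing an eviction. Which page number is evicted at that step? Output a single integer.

Answer: 5

Derivation:
Step 0: ref 4 -> FAULT, frames=[4,-]
Step 1: ref 2 -> FAULT, frames=[4,2]
Step 2: ref 4 -> HIT, frames=[4,2]
Step 3: ref 4 -> HIT, frames=[4,2]
Step 4: ref 4 -> HIT, frames=[4,2]
Step 5: ref 4 -> HIT, frames=[4,2]
Step 6: ref 1 -> FAULT, evict 4, frames=[1,2]
Step 7: ref 5 -> FAULT, evict 2, frames=[1,5]
Step 8: ref 2 -> FAULT, evict 1, frames=[2,5]
Step 9: ref 1 -> FAULT, evict 5, frames=[2,1]
At step 9: evicted page 5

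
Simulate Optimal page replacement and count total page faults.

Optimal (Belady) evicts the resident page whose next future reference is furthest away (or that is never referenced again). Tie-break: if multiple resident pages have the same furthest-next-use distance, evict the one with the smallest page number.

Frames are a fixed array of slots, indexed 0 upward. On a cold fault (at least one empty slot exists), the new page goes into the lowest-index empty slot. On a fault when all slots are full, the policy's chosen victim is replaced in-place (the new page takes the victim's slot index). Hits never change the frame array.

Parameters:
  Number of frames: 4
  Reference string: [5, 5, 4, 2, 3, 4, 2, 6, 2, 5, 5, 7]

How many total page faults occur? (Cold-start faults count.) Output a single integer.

Step 0: ref 5 → FAULT, frames=[5,-,-,-]
Step 1: ref 5 → HIT, frames=[5,-,-,-]
Step 2: ref 4 → FAULT, frames=[5,4,-,-]
Step 3: ref 2 → FAULT, frames=[5,4,2,-]
Step 4: ref 3 → FAULT, frames=[5,4,2,3]
Step 5: ref 4 → HIT, frames=[5,4,2,3]
Step 6: ref 2 → HIT, frames=[5,4,2,3]
Step 7: ref 6 → FAULT (evict 3), frames=[5,4,2,6]
Step 8: ref 2 → HIT, frames=[5,4,2,6]
Step 9: ref 5 → HIT, frames=[5,4,2,6]
Step 10: ref 5 → HIT, frames=[5,4,2,6]
Step 11: ref 7 → FAULT (evict 2), frames=[5,4,7,6]
Total faults: 6

Answer: 6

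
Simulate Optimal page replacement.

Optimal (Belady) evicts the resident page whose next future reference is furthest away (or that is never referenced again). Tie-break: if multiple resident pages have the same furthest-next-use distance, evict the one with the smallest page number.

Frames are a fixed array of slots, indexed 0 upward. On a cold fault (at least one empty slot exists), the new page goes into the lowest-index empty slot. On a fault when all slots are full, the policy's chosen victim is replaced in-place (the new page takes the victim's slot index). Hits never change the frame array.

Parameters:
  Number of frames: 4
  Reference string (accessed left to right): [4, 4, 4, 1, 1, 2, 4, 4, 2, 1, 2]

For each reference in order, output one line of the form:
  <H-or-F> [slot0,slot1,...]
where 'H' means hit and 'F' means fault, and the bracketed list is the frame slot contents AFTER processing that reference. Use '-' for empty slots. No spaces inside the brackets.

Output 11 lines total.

F [4,-,-,-]
H [4,-,-,-]
H [4,-,-,-]
F [4,1,-,-]
H [4,1,-,-]
F [4,1,2,-]
H [4,1,2,-]
H [4,1,2,-]
H [4,1,2,-]
H [4,1,2,-]
H [4,1,2,-]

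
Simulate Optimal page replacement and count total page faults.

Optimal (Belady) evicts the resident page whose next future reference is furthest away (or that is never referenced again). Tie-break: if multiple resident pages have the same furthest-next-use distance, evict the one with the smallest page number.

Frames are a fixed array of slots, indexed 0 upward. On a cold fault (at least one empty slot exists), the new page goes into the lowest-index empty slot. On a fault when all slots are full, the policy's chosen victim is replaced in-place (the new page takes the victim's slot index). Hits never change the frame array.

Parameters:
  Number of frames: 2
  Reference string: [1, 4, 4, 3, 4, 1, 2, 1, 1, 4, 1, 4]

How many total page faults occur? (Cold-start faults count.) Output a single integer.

Answer: 6

Derivation:
Step 0: ref 1 → FAULT, frames=[1,-]
Step 1: ref 4 → FAULT, frames=[1,4]
Step 2: ref 4 → HIT, frames=[1,4]
Step 3: ref 3 → FAULT (evict 1), frames=[3,4]
Step 4: ref 4 → HIT, frames=[3,4]
Step 5: ref 1 → FAULT (evict 3), frames=[1,4]
Step 6: ref 2 → FAULT (evict 4), frames=[1,2]
Step 7: ref 1 → HIT, frames=[1,2]
Step 8: ref 1 → HIT, frames=[1,2]
Step 9: ref 4 → FAULT (evict 2), frames=[1,4]
Step 10: ref 1 → HIT, frames=[1,4]
Step 11: ref 4 → HIT, frames=[1,4]
Total faults: 6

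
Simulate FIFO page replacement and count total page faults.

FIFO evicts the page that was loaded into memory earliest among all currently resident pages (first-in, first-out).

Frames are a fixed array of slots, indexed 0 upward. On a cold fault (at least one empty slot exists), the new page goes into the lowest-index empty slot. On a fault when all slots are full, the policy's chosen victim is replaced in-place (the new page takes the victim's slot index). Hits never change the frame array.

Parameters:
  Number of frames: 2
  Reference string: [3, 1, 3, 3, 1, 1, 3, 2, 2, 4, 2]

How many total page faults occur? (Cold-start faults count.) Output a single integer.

Step 0: ref 3 → FAULT, frames=[3,-]
Step 1: ref 1 → FAULT, frames=[3,1]
Step 2: ref 3 → HIT, frames=[3,1]
Step 3: ref 3 → HIT, frames=[3,1]
Step 4: ref 1 → HIT, frames=[3,1]
Step 5: ref 1 → HIT, frames=[3,1]
Step 6: ref 3 → HIT, frames=[3,1]
Step 7: ref 2 → FAULT (evict 3), frames=[2,1]
Step 8: ref 2 → HIT, frames=[2,1]
Step 9: ref 4 → FAULT (evict 1), frames=[2,4]
Step 10: ref 2 → HIT, frames=[2,4]
Total faults: 4

Answer: 4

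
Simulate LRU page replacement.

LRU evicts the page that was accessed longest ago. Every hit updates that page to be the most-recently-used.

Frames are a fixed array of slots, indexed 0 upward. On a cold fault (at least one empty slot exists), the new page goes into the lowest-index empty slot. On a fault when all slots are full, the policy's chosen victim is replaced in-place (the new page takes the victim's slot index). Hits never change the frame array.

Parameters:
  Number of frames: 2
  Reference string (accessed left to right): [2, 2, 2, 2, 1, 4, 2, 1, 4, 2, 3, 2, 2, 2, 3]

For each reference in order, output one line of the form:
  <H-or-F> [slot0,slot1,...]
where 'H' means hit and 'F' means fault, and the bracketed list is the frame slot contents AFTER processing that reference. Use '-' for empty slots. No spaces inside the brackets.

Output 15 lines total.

F [2,-]
H [2,-]
H [2,-]
H [2,-]
F [2,1]
F [4,1]
F [4,2]
F [1,2]
F [1,4]
F [2,4]
F [2,3]
H [2,3]
H [2,3]
H [2,3]
H [2,3]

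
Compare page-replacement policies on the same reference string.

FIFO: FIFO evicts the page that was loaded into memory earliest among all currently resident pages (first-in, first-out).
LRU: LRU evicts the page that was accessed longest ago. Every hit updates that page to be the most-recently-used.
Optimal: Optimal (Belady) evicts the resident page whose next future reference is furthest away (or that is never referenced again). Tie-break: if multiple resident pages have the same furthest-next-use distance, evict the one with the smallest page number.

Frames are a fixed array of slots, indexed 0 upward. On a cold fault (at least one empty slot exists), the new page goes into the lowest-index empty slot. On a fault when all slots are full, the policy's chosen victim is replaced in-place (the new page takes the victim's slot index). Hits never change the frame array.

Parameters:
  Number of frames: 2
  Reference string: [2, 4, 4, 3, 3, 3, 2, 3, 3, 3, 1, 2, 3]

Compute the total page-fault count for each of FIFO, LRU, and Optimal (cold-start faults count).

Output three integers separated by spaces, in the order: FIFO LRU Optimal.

--- FIFO ---
  step 0: ref 2 -> FAULT, frames=[2,-] (faults so far: 1)
  step 1: ref 4 -> FAULT, frames=[2,4] (faults so far: 2)
  step 2: ref 4 -> HIT, frames=[2,4] (faults so far: 2)
  step 3: ref 3 -> FAULT, evict 2, frames=[3,4] (faults so far: 3)
  step 4: ref 3 -> HIT, frames=[3,4] (faults so far: 3)
  step 5: ref 3 -> HIT, frames=[3,4] (faults so far: 3)
  step 6: ref 2 -> FAULT, evict 4, frames=[3,2] (faults so far: 4)
  step 7: ref 3 -> HIT, frames=[3,2] (faults so far: 4)
  step 8: ref 3 -> HIT, frames=[3,2] (faults so far: 4)
  step 9: ref 3 -> HIT, frames=[3,2] (faults so far: 4)
  step 10: ref 1 -> FAULT, evict 3, frames=[1,2] (faults so far: 5)
  step 11: ref 2 -> HIT, frames=[1,2] (faults so far: 5)
  step 12: ref 3 -> FAULT, evict 2, frames=[1,3] (faults so far: 6)
  FIFO total faults: 6
--- LRU ---
  step 0: ref 2 -> FAULT, frames=[2,-] (faults so far: 1)
  step 1: ref 4 -> FAULT, frames=[2,4] (faults so far: 2)
  step 2: ref 4 -> HIT, frames=[2,4] (faults so far: 2)
  step 3: ref 3 -> FAULT, evict 2, frames=[3,4] (faults so far: 3)
  step 4: ref 3 -> HIT, frames=[3,4] (faults so far: 3)
  step 5: ref 3 -> HIT, frames=[3,4] (faults so far: 3)
  step 6: ref 2 -> FAULT, evict 4, frames=[3,2] (faults so far: 4)
  step 7: ref 3 -> HIT, frames=[3,2] (faults so far: 4)
  step 8: ref 3 -> HIT, frames=[3,2] (faults so far: 4)
  step 9: ref 3 -> HIT, frames=[3,2] (faults so far: 4)
  step 10: ref 1 -> FAULT, evict 2, frames=[3,1] (faults so far: 5)
  step 11: ref 2 -> FAULT, evict 3, frames=[2,1] (faults so far: 6)
  step 12: ref 3 -> FAULT, evict 1, frames=[2,3] (faults so far: 7)
  LRU total faults: 7
--- Optimal ---
  step 0: ref 2 -> FAULT, frames=[2,-] (faults so far: 1)
  step 1: ref 4 -> FAULT, frames=[2,4] (faults so far: 2)
  step 2: ref 4 -> HIT, frames=[2,4] (faults so far: 2)
  step 3: ref 3 -> FAULT, evict 4, frames=[2,3] (faults so far: 3)
  step 4: ref 3 -> HIT, frames=[2,3] (faults so far: 3)
  step 5: ref 3 -> HIT, frames=[2,3] (faults so far: 3)
  step 6: ref 2 -> HIT, frames=[2,3] (faults so far: 3)
  step 7: ref 3 -> HIT, frames=[2,3] (faults so far: 3)
  step 8: ref 3 -> HIT, frames=[2,3] (faults so far: 3)
  step 9: ref 3 -> HIT, frames=[2,3] (faults so far: 3)
  step 10: ref 1 -> FAULT, evict 3, frames=[2,1] (faults so far: 4)
  step 11: ref 2 -> HIT, frames=[2,1] (faults so far: 4)
  step 12: ref 3 -> FAULT, evict 1, frames=[2,3] (faults so far: 5)
  Optimal total faults: 5

Answer: 6 7 5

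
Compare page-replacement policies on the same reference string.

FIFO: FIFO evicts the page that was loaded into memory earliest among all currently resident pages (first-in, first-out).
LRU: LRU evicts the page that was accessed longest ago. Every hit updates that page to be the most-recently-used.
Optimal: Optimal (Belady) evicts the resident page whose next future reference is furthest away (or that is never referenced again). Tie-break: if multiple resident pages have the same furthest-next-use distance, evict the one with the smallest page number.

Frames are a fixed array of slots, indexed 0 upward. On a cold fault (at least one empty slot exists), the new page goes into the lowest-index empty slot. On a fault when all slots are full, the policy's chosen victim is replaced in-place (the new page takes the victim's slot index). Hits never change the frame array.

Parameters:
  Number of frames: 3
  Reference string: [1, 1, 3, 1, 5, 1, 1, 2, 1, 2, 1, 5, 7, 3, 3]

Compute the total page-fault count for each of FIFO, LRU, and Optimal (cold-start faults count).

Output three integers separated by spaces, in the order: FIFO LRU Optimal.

--- FIFO ---
  step 0: ref 1 -> FAULT, frames=[1,-,-] (faults so far: 1)
  step 1: ref 1 -> HIT, frames=[1,-,-] (faults so far: 1)
  step 2: ref 3 -> FAULT, frames=[1,3,-] (faults so far: 2)
  step 3: ref 1 -> HIT, frames=[1,3,-] (faults so far: 2)
  step 4: ref 5 -> FAULT, frames=[1,3,5] (faults so far: 3)
  step 5: ref 1 -> HIT, frames=[1,3,5] (faults so far: 3)
  step 6: ref 1 -> HIT, frames=[1,3,5] (faults so far: 3)
  step 7: ref 2 -> FAULT, evict 1, frames=[2,3,5] (faults so far: 4)
  step 8: ref 1 -> FAULT, evict 3, frames=[2,1,5] (faults so far: 5)
  step 9: ref 2 -> HIT, frames=[2,1,5] (faults so far: 5)
  step 10: ref 1 -> HIT, frames=[2,1,5] (faults so far: 5)
  step 11: ref 5 -> HIT, frames=[2,1,5] (faults so far: 5)
  step 12: ref 7 -> FAULT, evict 5, frames=[2,1,7] (faults so far: 6)
  step 13: ref 3 -> FAULT, evict 2, frames=[3,1,7] (faults so far: 7)
  step 14: ref 3 -> HIT, frames=[3,1,7] (faults so far: 7)
  FIFO total faults: 7
--- LRU ---
  step 0: ref 1 -> FAULT, frames=[1,-,-] (faults so far: 1)
  step 1: ref 1 -> HIT, frames=[1,-,-] (faults so far: 1)
  step 2: ref 3 -> FAULT, frames=[1,3,-] (faults so far: 2)
  step 3: ref 1 -> HIT, frames=[1,3,-] (faults so far: 2)
  step 4: ref 5 -> FAULT, frames=[1,3,5] (faults so far: 3)
  step 5: ref 1 -> HIT, frames=[1,3,5] (faults so far: 3)
  step 6: ref 1 -> HIT, frames=[1,3,5] (faults so far: 3)
  step 7: ref 2 -> FAULT, evict 3, frames=[1,2,5] (faults so far: 4)
  step 8: ref 1 -> HIT, frames=[1,2,5] (faults so far: 4)
  step 9: ref 2 -> HIT, frames=[1,2,5] (faults so far: 4)
  step 10: ref 1 -> HIT, frames=[1,2,5] (faults so far: 4)
  step 11: ref 5 -> HIT, frames=[1,2,5] (faults so far: 4)
  step 12: ref 7 -> FAULT, evict 2, frames=[1,7,5] (faults so far: 5)
  step 13: ref 3 -> FAULT, evict 1, frames=[3,7,5] (faults so far: 6)
  step 14: ref 3 -> HIT, frames=[3,7,5] (faults so far: 6)
  LRU total faults: 6
--- Optimal ---
  step 0: ref 1 -> FAULT, frames=[1,-,-] (faults so far: 1)
  step 1: ref 1 -> HIT, frames=[1,-,-] (faults so far: 1)
  step 2: ref 3 -> FAULT, frames=[1,3,-] (faults so far: 2)
  step 3: ref 1 -> HIT, frames=[1,3,-] (faults so far: 2)
  step 4: ref 5 -> FAULT, frames=[1,3,5] (faults so far: 3)
  step 5: ref 1 -> HIT, frames=[1,3,5] (faults so far: 3)
  step 6: ref 1 -> HIT, frames=[1,3,5] (faults so far: 3)
  step 7: ref 2 -> FAULT, evict 3, frames=[1,2,5] (faults so far: 4)
  step 8: ref 1 -> HIT, frames=[1,2,5] (faults so far: 4)
  step 9: ref 2 -> HIT, frames=[1,2,5] (faults so far: 4)
  step 10: ref 1 -> HIT, frames=[1,2,5] (faults so far: 4)
  step 11: ref 5 -> HIT, frames=[1,2,5] (faults so far: 4)
  step 12: ref 7 -> FAULT, evict 1, frames=[7,2,5] (faults so far: 5)
  step 13: ref 3 -> FAULT, evict 2, frames=[7,3,5] (faults so far: 6)
  step 14: ref 3 -> HIT, frames=[7,3,5] (faults so far: 6)
  Optimal total faults: 6

Answer: 7 6 6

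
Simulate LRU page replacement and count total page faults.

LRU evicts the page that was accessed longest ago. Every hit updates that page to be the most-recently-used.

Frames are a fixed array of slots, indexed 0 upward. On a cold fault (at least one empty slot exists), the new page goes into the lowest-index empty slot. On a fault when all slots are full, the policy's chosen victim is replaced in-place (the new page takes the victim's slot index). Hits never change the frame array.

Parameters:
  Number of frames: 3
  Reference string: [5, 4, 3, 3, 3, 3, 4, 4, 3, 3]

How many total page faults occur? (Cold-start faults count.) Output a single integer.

Answer: 3

Derivation:
Step 0: ref 5 → FAULT, frames=[5,-,-]
Step 1: ref 4 → FAULT, frames=[5,4,-]
Step 2: ref 3 → FAULT, frames=[5,4,3]
Step 3: ref 3 → HIT, frames=[5,4,3]
Step 4: ref 3 → HIT, frames=[5,4,3]
Step 5: ref 3 → HIT, frames=[5,4,3]
Step 6: ref 4 → HIT, frames=[5,4,3]
Step 7: ref 4 → HIT, frames=[5,4,3]
Step 8: ref 3 → HIT, frames=[5,4,3]
Step 9: ref 3 → HIT, frames=[5,4,3]
Total faults: 3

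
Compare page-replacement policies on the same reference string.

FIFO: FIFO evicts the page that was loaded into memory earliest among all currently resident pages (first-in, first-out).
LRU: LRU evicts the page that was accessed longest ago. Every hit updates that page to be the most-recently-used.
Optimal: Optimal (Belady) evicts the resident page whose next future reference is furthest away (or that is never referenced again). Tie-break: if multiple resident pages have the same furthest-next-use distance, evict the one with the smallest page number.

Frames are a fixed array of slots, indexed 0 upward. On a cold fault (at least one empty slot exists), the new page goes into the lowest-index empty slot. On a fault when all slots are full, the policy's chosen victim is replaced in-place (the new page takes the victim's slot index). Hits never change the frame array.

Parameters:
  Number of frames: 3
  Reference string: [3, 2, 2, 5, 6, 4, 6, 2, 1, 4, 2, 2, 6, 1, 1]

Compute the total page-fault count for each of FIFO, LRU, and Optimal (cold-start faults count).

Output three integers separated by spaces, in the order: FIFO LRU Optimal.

Answer: 8 10 7

Derivation:
--- FIFO ---
  step 0: ref 3 -> FAULT, frames=[3,-,-] (faults so far: 1)
  step 1: ref 2 -> FAULT, frames=[3,2,-] (faults so far: 2)
  step 2: ref 2 -> HIT, frames=[3,2,-] (faults so far: 2)
  step 3: ref 5 -> FAULT, frames=[3,2,5] (faults so far: 3)
  step 4: ref 6 -> FAULT, evict 3, frames=[6,2,5] (faults so far: 4)
  step 5: ref 4 -> FAULT, evict 2, frames=[6,4,5] (faults so far: 5)
  step 6: ref 6 -> HIT, frames=[6,4,5] (faults so far: 5)
  step 7: ref 2 -> FAULT, evict 5, frames=[6,4,2] (faults so far: 6)
  step 8: ref 1 -> FAULT, evict 6, frames=[1,4,2] (faults so far: 7)
  step 9: ref 4 -> HIT, frames=[1,4,2] (faults so far: 7)
  step 10: ref 2 -> HIT, frames=[1,4,2] (faults so far: 7)
  step 11: ref 2 -> HIT, frames=[1,4,2] (faults so far: 7)
  step 12: ref 6 -> FAULT, evict 4, frames=[1,6,2] (faults so far: 8)
  step 13: ref 1 -> HIT, frames=[1,6,2] (faults so far: 8)
  step 14: ref 1 -> HIT, frames=[1,6,2] (faults so far: 8)
  FIFO total faults: 8
--- LRU ---
  step 0: ref 3 -> FAULT, frames=[3,-,-] (faults so far: 1)
  step 1: ref 2 -> FAULT, frames=[3,2,-] (faults so far: 2)
  step 2: ref 2 -> HIT, frames=[3,2,-] (faults so far: 2)
  step 3: ref 5 -> FAULT, frames=[3,2,5] (faults so far: 3)
  step 4: ref 6 -> FAULT, evict 3, frames=[6,2,5] (faults so far: 4)
  step 5: ref 4 -> FAULT, evict 2, frames=[6,4,5] (faults so far: 5)
  step 6: ref 6 -> HIT, frames=[6,4,5] (faults so far: 5)
  step 7: ref 2 -> FAULT, evict 5, frames=[6,4,2] (faults so far: 6)
  step 8: ref 1 -> FAULT, evict 4, frames=[6,1,2] (faults so far: 7)
  step 9: ref 4 -> FAULT, evict 6, frames=[4,1,2] (faults so far: 8)
  step 10: ref 2 -> HIT, frames=[4,1,2] (faults so far: 8)
  step 11: ref 2 -> HIT, frames=[4,1,2] (faults so far: 8)
  step 12: ref 6 -> FAULT, evict 1, frames=[4,6,2] (faults so far: 9)
  step 13: ref 1 -> FAULT, evict 4, frames=[1,6,2] (faults so far: 10)
  step 14: ref 1 -> HIT, frames=[1,6,2] (faults so far: 10)
  LRU total faults: 10
--- Optimal ---
  step 0: ref 3 -> FAULT, frames=[3,-,-] (faults so far: 1)
  step 1: ref 2 -> FAULT, frames=[3,2,-] (faults so far: 2)
  step 2: ref 2 -> HIT, frames=[3,2,-] (faults so far: 2)
  step 3: ref 5 -> FAULT, frames=[3,2,5] (faults so far: 3)
  step 4: ref 6 -> FAULT, evict 3, frames=[6,2,5] (faults so far: 4)
  step 5: ref 4 -> FAULT, evict 5, frames=[6,2,4] (faults so far: 5)
  step 6: ref 6 -> HIT, frames=[6,2,4] (faults so far: 5)
  step 7: ref 2 -> HIT, frames=[6,2,4] (faults so far: 5)
  step 8: ref 1 -> FAULT, evict 6, frames=[1,2,4] (faults so far: 6)
  step 9: ref 4 -> HIT, frames=[1,2,4] (faults so far: 6)
  step 10: ref 2 -> HIT, frames=[1,2,4] (faults so far: 6)
  step 11: ref 2 -> HIT, frames=[1,2,4] (faults so far: 6)
  step 12: ref 6 -> FAULT, evict 2, frames=[1,6,4] (faults so far: 7)
  step 13: ref 1 -> HIT, frames=[1,6,4] (faults so far: 7)
  step 14: ref 1 -> HIT, frames=[1,6,4] (faults so far: 7)
  Optimal total faults: 7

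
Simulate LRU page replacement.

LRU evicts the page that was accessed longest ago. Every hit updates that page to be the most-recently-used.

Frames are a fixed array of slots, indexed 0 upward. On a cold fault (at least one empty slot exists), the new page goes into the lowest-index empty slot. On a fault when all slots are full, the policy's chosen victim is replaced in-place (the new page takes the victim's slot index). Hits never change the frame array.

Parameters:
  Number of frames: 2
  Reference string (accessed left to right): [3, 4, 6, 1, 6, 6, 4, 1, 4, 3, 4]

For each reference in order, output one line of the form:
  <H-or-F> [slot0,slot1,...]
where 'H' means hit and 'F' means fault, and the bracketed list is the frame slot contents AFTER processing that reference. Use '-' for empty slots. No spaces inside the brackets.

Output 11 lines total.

F [3,-]
F [3,4]
F [6,4]
F [6,1]
H [6,1]
H [6,1]
F [6,4]
F [1,4]
H [1,4]
F [3,4]
H [3,4]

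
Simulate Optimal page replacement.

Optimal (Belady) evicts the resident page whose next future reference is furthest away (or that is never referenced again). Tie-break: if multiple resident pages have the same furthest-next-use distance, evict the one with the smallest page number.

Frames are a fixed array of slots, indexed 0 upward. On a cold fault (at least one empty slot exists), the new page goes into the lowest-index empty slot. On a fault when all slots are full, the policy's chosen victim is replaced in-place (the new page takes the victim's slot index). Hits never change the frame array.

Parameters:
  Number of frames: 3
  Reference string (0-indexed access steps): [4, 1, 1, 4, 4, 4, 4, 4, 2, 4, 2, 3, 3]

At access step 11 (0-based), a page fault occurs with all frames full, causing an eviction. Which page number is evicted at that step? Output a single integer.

Answer: 1

Derivation:
Step 0: ref 4 -> FAULT, frames=[4,-,-]
Step 1: ref 1 -> FAULT, frames=[4,1,-]
Step 2: ref 1 -> HIT, frames=[4,1,-]
Step 3: ref 4 -> HIT, frames=[4,1,-]
Step 4: ref 4 -> HIT, frames=[4,1,-]
Step 5: ref 4 -> HIT, frames=[4,1,-]
Step 6: ref 4 -> HIT, frames=[4,1,-]
Step 7: ref 4 -> HIT, frames=[4,1,-]
Step 8: ref 2 -> FAULT, frames=[4,1,2]
Step 9: ref 4 -> HIT, frames=[4,1,2]
Step 10: ref 2 -> HIT, frames=[4,1,2]
Step 11: ref 3 -> FAULT, evict 1, frames=[4,3,2]
At step 11: evicted page 1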